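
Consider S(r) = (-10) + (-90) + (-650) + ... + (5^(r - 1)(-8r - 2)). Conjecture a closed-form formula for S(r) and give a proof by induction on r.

We claim S(r) = -2·5^r·r for all r ≥ 1.
Base case (r = 1): S(1) = -10, and the closed form gives -10. They agree.
For the inductive step, assume it holds for an arbitrary m ≥ 1, so S(m) = -2·5^m·m.
Then S(m+1) = S(m) + (5^m(-8m - 10)) = (-2·5^m·m) + (5^m(-8m - 10)).
Simplifying, S(m+1) = 10·5^m(-m - 1) = -2·5^(m+1)·(m+1),
which is the closed form with r = m+1.
This completes the induction.

S(r) = -2·5^r·r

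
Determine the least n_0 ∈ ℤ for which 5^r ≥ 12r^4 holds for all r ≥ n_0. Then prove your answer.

n_0 = 6

At r = 5: 3125 < 7500, so the inequality fails and n_0 ≥ 6. We prove 5^r ≥ 12r^4 for all r ≥ 6.
Base case (r = 6): 5^r = 15625 and 12r^4 = 15552, so 15625 ≥ 15552.
For the inductive step, assume it holds for an arbitrary p ≥ 6, so 5^p ≥ 12p^4.
Then 5^(p + 1) = 5·(5^p) ≥ 5·(12p^4).
Also, for p ≥ 6 we have 5·(12p^4) ≥ 12(p+1)^4, since 5 ≥ (1 + 1/p)^4 for all p ≥ 6.
Combining, 5^(p + 1) ≥ 12(p+1)^4.
By induction, the statement is established for all r ≥ 6.
Hence the smallest such n_0 is 6.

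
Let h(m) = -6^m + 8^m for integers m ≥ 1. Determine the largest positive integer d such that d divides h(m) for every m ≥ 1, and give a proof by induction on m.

Computing the first values: h(1) = 2 and h(2) = 28; gcd(2, 28) = 2, so d ≤ 2.
We prove 2 | -6^m + 8^m for all m ≥ 1 by induction on m.
For the base case m = 1: h(1) = 2 = 2·(1), so 2 | h(1).
Inductive step: suppose the statement holds for some k ≥ 1, i.e. 2 | h(k). Then
8^{k+1} − 6^{k+1} = 8·8^k − 6·6^k = 8·(8^k − 6^k) + (2)·6^k. The first term is divisible by 2 by the inductive hypothesis, and the second term (2)·6^k is divisible by 2 since 2 | 2. Hence 2 | h(k+1).
Hence, by induction on m, the claim holds for every m ≥ 1.
Therefore the largest such d is 2.

d = 2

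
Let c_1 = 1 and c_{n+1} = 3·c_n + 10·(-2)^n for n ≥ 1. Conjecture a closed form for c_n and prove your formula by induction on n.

c_n = (-2)^(n + 1) - 3^n

Computing the first terms: c_1 = 1, c_2 = -17, c_3 = -11. This suggests c_n = (-2)^(n + 1) - 3^n.
Base case (n = 1): the formula gives 1 = 1 = c_1.
Suppose the result is true for n = m, so c_m = (-2)^(m + 1) - 3^m.
Then c_{m+1} = 3·c_m + 10·(-2)^m = 3·((-2)^(m + 1) - 3^m) + 10·(-2)^m = (-2)^(m + 2) - 3^(m + 1) = (-2)^((m+1) + 1) - 3^(m+1),
which is the claimed formula at n = m+1.
Hence, by induction on n, the claim holds for every n ≥ 1.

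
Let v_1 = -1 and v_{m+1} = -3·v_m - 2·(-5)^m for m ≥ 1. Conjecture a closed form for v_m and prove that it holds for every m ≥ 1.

v_m = 4(-3)^(m - 1) + (-5)^m

Computing the first terms: v_1 = -1, v_2 = 13, v_3 = -89. This suggests v_m = 4(-3)^(m - 1) + (-5)^m.
Base step (m = 1): the formula gives -1 = -1 = v_1.
For the inductive step, assume it holds for an arbitrary i ≥ 1, so v_i = 4(-3)^(i - 1) + (-5)^i.
Then v_{i+1} = -3·v_i - 2·(-5)^i = -3·(4(-3)^(i - 1) + (-5)^i) - 2·(-5)^i = 4(-3)^i + (-5)^(i + 1) = 4(-3)^((i+1) - 1) + (-5)^(i+1),
which is the claimed formula at m = i+1.
By induction, the statement is established for all m ≥ 1.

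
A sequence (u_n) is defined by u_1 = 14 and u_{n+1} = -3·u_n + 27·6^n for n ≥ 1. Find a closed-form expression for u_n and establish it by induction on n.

Computing the first terms: u_1 = 14, u_2 = 120, u_3 = 612. This suggests u_n = -4(-3)^(n - 1) + 3·6^n.
Base step (n = 1): the formula gives 14 = 14 = u_1.
Inductive step: suppose the statement holds for some i ≥ 1, so u_i = -4(-3)^(i - 1) + 3·6^i.
Then u_{i+1} = -3·u_i + 27·6^i = -3·(-4(-3)^(i - 1) + 3·6^i) + 27·6^i = -4(-3)^i + 3·6^(i + 1) = -4(-3)^((i+1) - 1) + 3·6^(i+1),
which is the claimed formula at n = i+1.
This completes the induction.

u_n = -4(-3)^(n - 1) + 3·6^n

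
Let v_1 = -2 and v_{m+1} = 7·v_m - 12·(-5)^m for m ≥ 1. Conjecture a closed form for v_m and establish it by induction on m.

Computing the first terms: v_1 = -2, v_2 = 46, v_3 = 22. This suggests v_m = (-5)^m + 3·7^(m - 1).
Base step (m = 1): the formula gives -2 = -2 = v_1.
For the inductive step, assume it holds for an arbitrary p ≥ 1, so v_p = (-5)^p + 3·7^(p - 1).
Then v_{p+1} = 7·v_p - 12·(-5)^p = 7·((-5)^p + 3·7^(p - 1)) - 12·(-5)^p = (-5)^(p + 1) + 3·7^p = (-5)^(p+1) + 3·7^((p+1) - 1),
which is the claimed formula at m = p+1.
This completes the induction.

v_m = (-5)^m + 3·7^(m - 1)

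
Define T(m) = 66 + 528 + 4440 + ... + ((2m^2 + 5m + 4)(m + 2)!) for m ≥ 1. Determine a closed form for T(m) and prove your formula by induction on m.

T(m) = (2m + 1)(m + 3)! - 6

We claim T(m) = (2m + 1)(m + 3)! - 6 for all m ≥ 1.
Base case (m = 1): T(1) = 66, and the closed form gives 66. They agree.
For the inductive step, assume it holds for an arbitrary p ≥ 1, so T(p) = (2p + 1)(p + 3)! - 6.
Then T(p+1) = T(p) + ((2p^2 + 9p + 11)(p + 3)!) = ((2p + 1)(p + 3)! - 6) + ((2p^2 + 9p + 11)(p + 3)!).
Simplifying, T(p+1) = (2(p+1) + 1)((p+1) + 3)! - 6,
which is the closed form with m = p+1.
Hence, by induction on m, the claim holds for every m ≥ 1.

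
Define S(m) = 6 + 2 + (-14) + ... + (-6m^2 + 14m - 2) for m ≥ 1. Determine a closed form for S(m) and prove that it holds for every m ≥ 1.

We claim S(m) = -2m(m^2 - 2m - 2) for all m ≥ 1.
Base step (m = 1): S(1) = 6, and the closed form gives 6. They agree.
Inductive step: suppose the statement holds for some p ≥ 1, so S(p) = 2p(-p^2 + 2p + 2).
Then S(p+1) = S(p) + (-6p^2 + 2p + 6) = (2p(-p^2 + 2p + 2)) + (-6p^2 + 2p + 6).
Simplifying, S(p+1) = -2(p + 1)(p^2 - 3) = -2(p+1)((p+1)^2 - 2(p+1) - 2),
which is the closed form with m = p+1.
This completes the induction.

S(m) = -2m(m^2 - 2m - 2)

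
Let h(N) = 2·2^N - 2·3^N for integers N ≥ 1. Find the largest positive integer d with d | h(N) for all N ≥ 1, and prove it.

d = 2

Computing the first values: h(1) = -2 and h(2) = -10; gcd(-2, -10) = 2, so d ≤ 2.
We prove 2 | 2·2^N - 2·3^N for all N ≥ 1 by induction on N.
Base case (N = 1): h(1) = -2 = 2·(-1), so 2 | h(1).
Suppose the result is true for N = k, i.e. 2 | h(k). Then
h(k+1) − 3·h(k) = (2·2^(k+1) - 2·3^(k+1)) − 3·(2·2^k - 2·3^k) = (2)·2^k·(2 − 3) = (-2)·2^k. Since 2 | h(k) by the inductive hypothesis, 2 | 3·h(k); and 2 | -2 since -2 = 2·-1. Therefore 2 | h(k+1).
By induction, the statement is established for all N ≥ 1.
Therefore the largest such d is 2.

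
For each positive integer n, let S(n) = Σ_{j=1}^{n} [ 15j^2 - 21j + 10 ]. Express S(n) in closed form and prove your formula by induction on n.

S(n) = n(5n^2 - 3n + 2)

We claim S(n) = n(5n^2 - 3n + 2) for all n ≥ 1.
Base step (n = 1): S(1) = 4, and the closed form gives 4. They agree.
Inductive step: suppose the statement holds for some j ≥ 1, so S(j) = j(5j^2 - 3j + 2).
Then S(j+1) = S(j) + (15j^2 + 9j + 4) = (j(5j^2 - 3j + 2)) + (15j^2 + 9j + 4).
Simplifying, S(j+1) = (j + 1)(5j^2 + 7j + 4) = (j+1)(5(j+1)^2 - 3(j+1) + 2),
which is the closed form with n = j+1.
Hence, by induction on n, the claim holds for every n ≥ 1.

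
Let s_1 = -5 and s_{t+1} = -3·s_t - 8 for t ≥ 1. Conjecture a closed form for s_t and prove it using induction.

s_t = (-3)^t - 2

Computing the first terms: s_1 = -5, s_2 = 7, s_3 = -29. This suggests s_t = (-3)^t - 2.
When t = 1: the formula gives -5 = -5 = s_1.
Suppose the result is true for t = k, so s_k = (-3)^k - 2.
Then s_{k+1} = -3·s_k - 8 = -3·((-3)^k - 2) - 8 = (-3)^(k + 1) - 2,
which is the claimed formula at t = k+1.
Hence, by induction on t, the claim holds for every t ≥ 1.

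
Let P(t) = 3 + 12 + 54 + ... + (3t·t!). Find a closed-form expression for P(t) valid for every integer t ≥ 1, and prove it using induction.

We claim P(t) = 3(t + 1)! - 3 for all t ≥ 1.
Base step (t = 1): P(1) = 3, and the closed form gives 3. They agree.
Suppose the result is true for t = m, so P(m) = 3(m + 1)! - 3.
Then P(m+1) = P(m) + (3(m + 1)(m + 1)!) = (3(m + 1)! - 3) + (3(m + 1)(m + 1)!).
Simplifying, P(m+1) = 3((m+1) + 1)! - 3,
which is the closed form with t = m+1.
By induction, the statement is established for all t ≥ 1.

P(t) = 3(t + 1)! - 3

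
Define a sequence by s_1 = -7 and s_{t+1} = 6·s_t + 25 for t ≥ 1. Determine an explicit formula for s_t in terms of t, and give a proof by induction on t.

s_t = -2·6^(t - 1) - 5

Computing the first terms: s_1 = -7, s_2 = -17, s_3 = -77. This suggests s_t = -2·6^(t - 1) - 5.
For the base case t = 1: the formula gives -7 = -7 = s_1.
Inductive step: suppose the statement holds for some r ≥ 1, so s_r = -2·6^(r - 1) - 5.
Then s_{r+1} = 6·s_r + 25 = 6·(-2·6^(r - 1) - 5) + 25 = -2·6^r - 5 = -2·6^((r+1) - 1) - 5,
which is the claimed formula at t = r+1.
By the principle of mathematical induction, the result holds for all t ≥ 1.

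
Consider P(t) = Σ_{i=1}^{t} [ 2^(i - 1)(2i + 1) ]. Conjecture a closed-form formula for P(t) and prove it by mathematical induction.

We claim P(t) = 2^t(2t - 1) + 1 for all t ≥ 1.
For the base case t = 1: P(1) = 3, and the closed form gives 3. They agree.
Inductive step: assume the claim holds for t = i, so P(i) = 2^i(2i - 1) + 1.
Then P(i+1) = P(i) + (2^i(2i + 3)) = (2^i(2i - 1) + 1) + (2^i(2i + 3)).
Simplifying, P(i+1) = 2^(i + 1) + 2^(i + 2)i + 1 = 2^(i+1)(2(i+1) - 1) + 1,
which is the closed form with t = i+1.
This completes the induction.

P(t) = 2^t(2t - 1) + 1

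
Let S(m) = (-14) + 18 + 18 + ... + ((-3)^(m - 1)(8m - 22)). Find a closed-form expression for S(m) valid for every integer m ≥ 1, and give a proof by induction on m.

We claim S(m) = (-3)^m(-2m + 5) - 5 for all m ≥ 1.
Base case (m = 1): S(1) = -14, and the closed form gives -14. They agree.
For the inductive step, assume it holds for an arbitrary j ≥ 1, so S(j) = (-3)^j(-2j + 5) - 5.
Then S(j+1) = S(j) + ((-3)^j(8j - 14)) = ((-3)^j(-2j + 5) - 5) + ((-3)^j(8j - 14)).
Simplifying, S(j+1) = 6(-3)^j·j - 9(-3)^j - 5 = (-3)^(j+1)(-2(j+1) + 5) - 5,
which is the closed form with m = j+1.
By the principle of mathematical induction, the result holds for all m ≥ 1.

S(m) = (-3)^m(-2m + 5) - 5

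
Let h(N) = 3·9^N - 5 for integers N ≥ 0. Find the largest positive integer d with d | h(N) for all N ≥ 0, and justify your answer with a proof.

Computing the first values: h(0) = -2 and h(1) = 22; gcd(-2, 22) = 2, so d ≤ 2.
We prove 2 | 3·9^N - 5 for all N ≥ 0 by induction on N.
Base case (N = 0): h(0) = -2 = 2·(-1), so 2 | h(0).
For the inductive step, assume it holds for an arbitrary j ≥ 0, i.e. 2 | h(j). Then
h(j+1) = 3·9^(j+1) - 5 = 9·(3·9^j - 5) + 40 = 9·h(j) + 40. The first term is divisible by 2 by the inductive hypothesis, and 40 is divisible by 2. Hence 2 | h(j+1).
This completes the induction.
Therefore the largest such d is 2.

d = 2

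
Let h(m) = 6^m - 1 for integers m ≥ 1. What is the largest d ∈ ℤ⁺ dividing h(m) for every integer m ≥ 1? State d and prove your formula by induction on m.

Computing the first values: h(1) = 5 and h(2) = 35; gcd(5, 35) = 5, so d ≤ 5.
We prove 5 | 6^m - 1 for all m ≥ 1 by induction on m.
When m = 1: h(1) = 5 = 5·(1), so 5 | h(1).
Inductive step: assume the claim holds for m = k, i.e. 5 | h(k). Then
6^{k+1} − 1^{k+1} = 6·6^k − 1·1^k = 6·(6^k − 1^k) + (5)·1^k. The first term is divisible by 5 by the inductive hypothesis, and the second term (5)·1^k is divisible by 5 since 5 | 5. Hence 5 | h(k+1).
This completes the induction.
Therefore the largest such d is 5.

d = 5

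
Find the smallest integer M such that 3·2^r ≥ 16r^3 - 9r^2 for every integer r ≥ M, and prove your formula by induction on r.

M = 14

At r = 13: 24576 < 33631, so the inequality fails and M ≥ 14. We prove 3·2^r ≥ 16r^3 - 9r^2 for all r ≥ 14.
For the base case r = 14: 3·2^r = 49152 and 16r^3 - 9r^2 = 42140, so 49152 ≥ 42140.
Inductive step: suppose the statement holds for some p ≥ 14, so 3·2^p ≥ 16p^3 - 9p^2.
Then 3·2^(p + 1) = 2·(3·2^p) ≥ 2·(16p^3 - 9p^2).
Also, for p ≥ 14 we have 2·(16p^3 - 9p^2) ≥ 16(p+1)^3 - 9(p+1)^2, since 2·(16p^3 - 9p^2) − (16(p+1)^3 - 9(p+1)^2) = 16p^3 - 57p^2 - 30p - 7, which is nonnegative for all p ≥ 14.
Combining, 3·2^(p + 1) ≥ 16(p+1)^3 - 9(p+1)^2.
Hence, by induction on r, the claim holds for every r ≥ 14.
Hence the smallest such M is 14.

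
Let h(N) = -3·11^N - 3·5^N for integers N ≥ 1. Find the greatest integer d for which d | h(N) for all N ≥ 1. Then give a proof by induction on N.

Computing the first values: h(1) = -48 and h(2) = -438; gcd(-48, -438) = 6, so d ≤ 6.
We prove 6 | -3·11^N - 3·5^N for all N ≥ 1 by induction on N.
For the base case N = 1: h(1) = -48 = 6·(-8), so 6 | h(1).
Inductive step: suppose the statement holds for some j ≥ 1, i.e. 6 | h(j). Then
h(j+1) − 11·h(j) = (-3·11^(j+1) - 3·5^(j+1)) − 11·(-3·11^j - 3·5^j) = (-3)·5^j·(5 − 11) = (18)·5^j. Since 6 | h(j) by the inductive hypothesis, 6 | 11·h(j); and 6 | 18 since 18 = 6·3. Therefore 6 | h(j+1).
By the principle of mathematical induction, the result holds for all N ≥ 1.
Therefore the largest such d is 6.

d = 6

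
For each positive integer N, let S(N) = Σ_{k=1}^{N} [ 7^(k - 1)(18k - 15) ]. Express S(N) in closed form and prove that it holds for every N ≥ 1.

We claim S(N) = 3·7^N(N - 1) + 3 for all N ≥ 1.
When N = 1: S(1) = 3, and the closed form gives 3. They agree.
Inductive step: suppose the statement holds for some k ≥ 1, so S(k) = 3·7^k(k - 1) + 3.
Then S(k+1) = S(k) + (7^k(18k + 3)) = (3·7^k(k - 1) + 3) + (7^k(18k + 3)).
Simplifying, S(k+1) = 21·7^k·k + 3 = 3·7^(k+1)((k+1) - 1) + 3,
which is the closed form with N = k+1.
Hence, by induction on N, the claim holds for every N ≥ 1.

S(N) = 3·7^N(N - 1) + 3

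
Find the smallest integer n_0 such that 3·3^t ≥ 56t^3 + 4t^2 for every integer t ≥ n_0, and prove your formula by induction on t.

n_0 = 9

At t = 8: 19683 < 28928, so the inequality fails and n_0 ≥ 9. We prove 3·3^t ≥ 56t^3 + 4t^2 for all t ≥ 9.
When t = 9: 3·3^t = 59049 and 56t^3 + 4t^2 = 41148, so 59049 ≥ 41148.
Inductive step: assume the claim holds for t = m, so 3·3^m ≥ 56m^3 + 4m^2.
Then 3·3^(m + 1) = 3·(3·3^m) ≥ 3·(56m^3 + 4m^2).
Also, for m ≥ 9 we have 3·(56m^3 + 4m^2) ≥ 56(m+1)^3 + 4(m+1)^2, since 3·(56m^3 + 4m^2) − (56(m+1)^3 + 4(m+1)^2) = 112m^3 - 160m^2 - 176m - 60, which is nonnegative for all m ≥ 9.
Combining, 3·3^(m + 1) ≥ 56(m+1)^3 + 4(m+1)^2.
Hence, by induction on t, the claim holds for every t ≥ 9.
Hence the smallest such n_0 is 9.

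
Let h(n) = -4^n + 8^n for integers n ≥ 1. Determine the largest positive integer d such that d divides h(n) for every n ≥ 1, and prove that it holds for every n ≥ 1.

Computing the first values: h(1) = 4 and h(2) = 48; gcd(4, 48) = 4, so d ≤ 4.
We prove 4 | -4^n + 8^n for all n ≥ 1 by induction on n.
When n = 1: h(1) = 4 = 4·(1), so 4 | h(1).
Inductive step: suppose the statement holds for some i ≥ 1, i.e. 4 | h(i). Then
8^{i+1} − 4^{i+1} = 8·8^i − 4·4^i = 8·(8^i − 4^i) + (4)·4^i. The first term is divisible by 4 by the inductive hypothesis, and the second term (4)·4^i is divisible by 4 since 4 | 4. Hence 4 | h(i+1).
Hence, by induction on n, the claim holds for every n ≥ 1.
Therefore the largest such d is 4.

d = 4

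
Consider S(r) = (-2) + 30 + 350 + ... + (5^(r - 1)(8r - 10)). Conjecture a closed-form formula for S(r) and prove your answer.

We claim S(r) = 5^r(2r - 3) + 3 for all r ≥ 1.
Base case (r = 1): S(1) = -2, and the closed form gives -2. They agree.
Suppose the result is true for r = i, so S(i) = 5^i(2i - 3) + 3.
Then S(i+1) = S(i) + (5^i(8i - 2)) = (5^i(2i - 3) + 3) + (5^i(8i - 2)).
Simplifying, S(i+1) = 10·5^i·i - 5·5^i + 3 = 5^(i+1)(2(i+1) - 3) + 3,
which is the closed form with r = i+1.
By the principle of mathematical induction, the result holds for all r ≥ 1.

S(r) = 5^r(2r - 3) + 3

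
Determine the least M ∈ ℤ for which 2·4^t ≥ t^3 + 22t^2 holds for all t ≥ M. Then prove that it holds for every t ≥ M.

At t = 3: 128 < 225, so the inequality fails and M ≥ 4. We prove 2·4^t ≥ t^3 + 22t^2 for all t ≥ 4.
Base case (t = 4): 2·4^t = 512 and t^3 + 22t^2 = 416, so 512 ≥ 416.
For the inductive step, assume it holds for an arbitrary m ≥ 4, so 2·4^m ≥ m^3 + 22m^2.
Then 2·4^(m + 1) = 4·(2·4^m) ≥ 4·(m^3 + 22m^2).
Also, for m ≥ 4 we have 4·(m^3 + 22m^2) ≥ (m+1)^3 + 22(m+1)^2, since 4·(m^3 + 22m^2) − ((m+1)^3 + 22(m+1)^2) = 3m^3 + 63m^2 - 47m - 23, which is nonnegative for all m ≥ 4.
Combining, 2·4^(m + 1) ≥ (m+1)^3 + 22(m+1)^2.
By the principle of mathematical induction, the result holds for all t ≥ 4.
Hence the smallest such M is 4.

M = 4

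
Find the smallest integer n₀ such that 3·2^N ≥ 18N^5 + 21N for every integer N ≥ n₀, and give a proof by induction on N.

At N = 26: 201326592 < 213865314, so the inequality fails and n₀ ≥ 27. We prove 3·2^N ≥ 18N^5 + 21N for all N ≥ 27.
Base step (N = 27): 3·2^N = 402653184 and 18N^5 + 21N = 258280893, so 402653184 ≥ 258280893.
Suppose the result is true for N = p, so 3·2^p ≥ 18p^5 + 21p.
Then 3·2^(p + 1) = 2·(3·2^p) ≥ 2·(18p^5 + 21p).
Also, for p ≥ 27 we have 2·(18p^5 + 21p) ≥ 18(p+1)^5 + 21(p+1), since 2·(18p^5 + 21p) − (18(p+1)^5 + 21(p+1)) = 18p^5 - 90p^4 - 180p^3 - 180p^2 - 69p - 39, which is nonnegative for all p ≥ 27.
Combining, 3·2^(p + 1) ≥ 18(p+1)^5 + 21(p+1).
This completes the induction.
Hence the smallest such n₀ is 27.

n₀ = 27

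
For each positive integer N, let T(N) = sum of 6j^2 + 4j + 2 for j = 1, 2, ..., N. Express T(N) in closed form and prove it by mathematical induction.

T(N) = N(2N^2 + 5N + 5)

We claim T(N) = N(2N^2 + 5N + 5) for all N ≥ 1.
Base case (N = 1): T(1) = 12, and the closed form gives 12. They agree.
Inductive step: suppose the statement holds for some j ≥ 1, so T(j) = j(2j^2 + 5j + 5).
Then T(j+1) = T(j) + (6j^2 + 16j + 12) = (j(2j^2 + 5j + 5)) + (6j^2 + 16j + 12).
Simplifying, T(j+1) = (j + 1)(2j^2 + 9j + 12) = (j+1)(2(j+1)^2 + 5(j+1) + 5),
which is the closed form with N = j+1.
By induction, the statement is established for all N ≥ 1.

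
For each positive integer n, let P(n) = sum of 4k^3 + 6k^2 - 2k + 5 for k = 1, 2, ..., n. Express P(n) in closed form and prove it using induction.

P(n) = n(n^3 + 4n^2 + 3n + 5)

We claim P(n) = n(n^3 + 4n^2 + 3n + 5) for all n ≥ 1.
Base case (n = 1): P(1) = 13, and the closed form gives 13. They agree.
Inductive step: assume the claim holds for n = k, so P(k) = k(k^3 + 4k^2 + 3k + 5).
Then P(k+1) = P(k) + (4k^3 + 18k^2 + 22k + 13) = (k(k^3 + 4k^2 + 3k + 5)) + (4k^3 + 18k^2 + 22k + 13).
Simplifying, P(k+1) = (k + 1)(k^3 + 7k^2 + 14k + 13) = (k+1)((k+1)^3 + 4(k+1)^2 + 3(k+1) + 5),
which is the closed form with n = k+1.
By the principle of mathematical induction, the result holds for all n ≥ 1.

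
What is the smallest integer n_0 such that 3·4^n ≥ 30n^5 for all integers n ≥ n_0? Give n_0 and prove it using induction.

n_0 = 10

At n = 9: 786432 < 1771470, so the inequality fails and n_0 ≥ 10. We prove 3·4^n ≥ 30n^5 for all n ≥ 10.
For the base case n = 10: 3·4^n = 3145728 and 30n^5 = 3000000, so 3145728 ≥ 3000000.
Inductive step: suppose the statement holds for some i ≥ 10, so 3·4^i ≥ 30i^5.
Then 3·4^(i + 1) = 4·(3·4^i) ≥ 4·(30i^5).
Also, for i ≥ 10 we have 4·(30i^5) ≥ 30(i+1)^5, since 4 ≥ (1 + 1/i)^5 for all i ≥ 10.
Combining, 3·4^(i + 1) ≥ 30(i+1)^5.
By induction, the statement is established for all n ≥ 10.
Hence the smallest such n_0 is 10.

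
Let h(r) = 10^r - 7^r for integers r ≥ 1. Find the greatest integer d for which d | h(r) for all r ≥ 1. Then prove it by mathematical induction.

Computing the first values: h(1) = 3 and h(2) = 51; gcd(3, 51) = 3, so d ≤ 3.
We prove 3 | 10^r - 7^r for all r ≥ 1 by induction on r.
For the base case r = 1: h(1) = 3 = 3·(1), so 3 | h(1).
Suppose the result is true for r = j, i.e. 3 | h(j). Then
10^{j+1} − 7^{j+1} = 10·10^j − 7·7^j = 10·(10^j − 7^j) + (3)·7^j. The first term is divisible by 3 by the inductive hypothesis, and the second term (3)·7^j is divisible by 3 since 3 | 3. Hence 3 | h(j+1).
Hence, by induction on r, the claim holds for every r ≥ 1.
Therefore the largest such d is 3.

d = 3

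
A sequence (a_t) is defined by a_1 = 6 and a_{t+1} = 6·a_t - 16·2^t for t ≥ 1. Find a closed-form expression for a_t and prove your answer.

Computing the first terms: a_1 = 6, a_2 = 4, a_3 = -40. This suggests a_t = 2^(t + 2) - 2·6^(t - 1).
Base case (t = 1): the formula gives 6 = 6 = a_1.
Suppose the result is true for t = j, so a_j = 2^(j + 2) - 2·6^(j - 1).
Then a_{j+1} = 6·a_j - 16·2^j = 6·(2^(j + 2) - 2·6^(j - 1)) - 16·2^j = 2^(j + 3) - 2·6^j = 2^((j+1) + 2) - 2·6^((j+1) - 1),
which is the claimed formula at t = j+1.
Hence, by induction on t, the claim holds for every t ≥ 1.

a_t = 2^(t + 2) - 2·6^(t - 1)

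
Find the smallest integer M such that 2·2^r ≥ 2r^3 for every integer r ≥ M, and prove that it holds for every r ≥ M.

M = 10

At r = 9: 1024 < 1458, so the inequality fails and M ≥ 10. We prove 2·2^r ≥ 2r^3 for all r ≥ 10.
Base case (r = 10): 2·2^r = 2048 and 2r^3 = 2000, so 2048 ≥ 2000.
Inductive step: assume the claim holds for r = j, so 2·2^j ≥ 2j^3.
Then 2·2^(j + 1) = 2·(2·2^j) ≥ 2·(2j^3).
Also, for j ≥ 10 we have 2·(2j^3) ≥ 2(j+1)^3, since 2 ≥ (1 + 1/j)^3 for all j ≥ 10.
Combining, 2·2^(j + 1) ≥ 2(j+1)^3.
Hence, by induction on r, the claim holds for every r ≥ 10.
Hence the smallest such M is 10.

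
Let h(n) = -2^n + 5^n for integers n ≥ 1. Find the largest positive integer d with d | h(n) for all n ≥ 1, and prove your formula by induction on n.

Computing the first values: h(1) = 3 and h(2) = 21; gcd(3, 21) = 3, so d ≤ 3.
We prove 3 | -2^n + 5^n for all n ≥ 1 by induction on n.
For the base case n = 1: h(1) = 3 = 3·(1), so 3 | h(1).
Inductive step: suppose the statement holds for some i ≥ 1, i.e. 3 | h(i). Then
5^{i+1} − 2^{i+1} = 5·5^i − 2·2^i = 5·(5^i − 2^i) + (3)·2^i. The first term is divisible by 3 by the inductive hypothesis, and the second term (3)·2^i is divisible by 3 since 3 | 3. Hence 3 | h(i+1).
Hence, by induction on n, the claim holds for every n ≥ 1.
Therefore the largest such d is 3.

d = 3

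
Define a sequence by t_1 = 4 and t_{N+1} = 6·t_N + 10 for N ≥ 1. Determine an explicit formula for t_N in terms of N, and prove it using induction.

t_N = 6^N - 2

Computing the first terms: t_1 = 4, t_2 = 34, t_3 = 214. This suggests t_N = 6^N - 2.
Base case (N = 1): the formula gives 4 = 4 = t_1.
Inductive step: assume the claim holds for N = r, so t_r = 6^r - 2.
Then t_{r+1} = 6·t_r + 10 = 6·(6^r - 2) + 10 = 6^(r + 1) - 2,
which is the claimed formula at N = r+1.
By induction, the statement is established for all N ≥ 1.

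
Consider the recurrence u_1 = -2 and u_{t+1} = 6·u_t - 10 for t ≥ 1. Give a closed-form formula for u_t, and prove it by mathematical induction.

u_t = -4·6^(t - 1) + 2

Computing the first terms: u_1 = -2, u_2 = -22, u_3 = -142. This suggests u_t = -4·6^(t - 1) + 2.
Base step (t = 1): the formula gives -2 = -2 = u_1.
Suppose the result is true for t = r, so u_r = -4·6^(r - 1) + 2.
Then u_{r+1} = 6·u_r - 10 = 6·(-4·6^(r - 1) + 2) - 10 = -4·6^r + 2 = -4·6^((r+1) - 1) + 2,
which is the claimed formula at t = r+1.
This completes the induction.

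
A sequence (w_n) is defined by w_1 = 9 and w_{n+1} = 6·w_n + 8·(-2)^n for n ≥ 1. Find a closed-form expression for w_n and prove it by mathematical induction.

Computing the first terms: w_1 = 9, w_2 = 38, w_3 = 260. This suggests w_n = -(-2)^n + 7·6^(n - 1).
When n = 1: the formula gives 9 = 9 = w_1.
Inductive step: assume the claim holds for n = p, so w_p = -(-2)^p + 7·6^(p - 1).
Then w_{p+1} = 6·w_p + 8·(-2)^p = 6·(-(-2)^p + 7·6^(p - 1)) + 8·(-2)^p = -(-2)^(p + 1) + 7·6^p = -(-2)^(p+1) + 7·6^((p+1) - 1),
which is the claimed formula at n = p+1.
This completes the induction.

w_n = -(-2)^n + 7·6^(n - 1)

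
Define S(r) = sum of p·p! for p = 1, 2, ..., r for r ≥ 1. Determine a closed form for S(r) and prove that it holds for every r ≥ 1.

S(r) = (r + 1)! - 1

We claim S(r) = (r + 1)! - 1 for all r ≥ 1.
Base step (r = 1): S(1) = 1, and the closed form gives 1. They agree.
For the inductive step, assume it holds for an arbitrary p ≥ 1, so S(p) = (p + 1)! - 1.
Then S(p+1) = S(p) + ((p + 1)(p + 1)!) = ((p + 1)! - 1) + ((p + 1)(p + 1)!).
Simplifying, S(p+1) = ((p+1) + 1)! - 1,
which is the closed form with r = p+1.
By induction, the statement is established for all r ≥ 1.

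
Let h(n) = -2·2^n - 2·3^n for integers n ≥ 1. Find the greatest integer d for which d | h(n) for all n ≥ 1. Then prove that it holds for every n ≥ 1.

d = 2

Computing the first values: h(1) = -10 and h(2) = -26; gcd(-10, -26) = 2, so d ≤ 2.
We prove 2 | -2·2^n - 2·3^n for all n ≥ 1 by induction on n.
Base step (n = 1): h(1) = -10 = 2·(-5), so 2 | h(1).
For the inductive step, assume it holds for an arbitrary k ≥ 1, i.e. 2 | h(k). Then
h(k+1) − 3·h(k) = (-2·2^(k+1) - 2·3^(k+1)) − 3·(-2·2^k - 2·3^k) = (-2)·2^k·(2 − 3) = (2)·2^k. Since 2 | h(k) by the inductive hypothesis, 2 | 3·h(k); and 2 | 2 since 2 = 2·1. Therefore 2 | h(k+1).
By induction, the statement is established for all n ≥ 1.
Therefore the largest such d is 2.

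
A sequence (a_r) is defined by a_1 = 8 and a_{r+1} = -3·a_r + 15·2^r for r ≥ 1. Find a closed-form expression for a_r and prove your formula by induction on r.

a_r = 2(-3)^(r - 1) + 3·2^r

Computing the first terms: a_1 = 8, a_2 = 6, a_3 = 42. This suggests a_r = 2(-3)^(r - 1) + 3·2^r.
Base step (r = 1): the formula gives 8 = 8 = a_1.
Suppose the result is true for r = j, so a_j = 2(-3)^(j - 1) + 3·2^j.
Then a_{j+1} = -3·a_j + 15·2^j = -3·(2(-3)^(j - 1) + 3·2^j) + 15·2^j = 2(-3)^j + 3·2^(j + 1) = 2(-3)^((j+1) - 1) + 3·2^(j+1),
which is the claimed formula at r = j+1.
Hence, by induction on r, the claim holds for every r ≥ 1.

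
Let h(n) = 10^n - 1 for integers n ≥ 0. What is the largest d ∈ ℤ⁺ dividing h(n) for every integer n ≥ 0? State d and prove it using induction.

d = 9

Computing the first values: h(0) = 0 and h(1) = 9; gcd(0, 9) = 9, so d ≤ 9.
We prove 9 | 10^n - 1 for all n ≥ 0 by induction on n.
Base case (n = 0): h(0) = 0 = 9·(0), so 9 | h(0).
Suppose the result is true for n = j, i.e. 9 | h(j). Then
h(j+1) = 10^(j+1) - 1 = 10·(10^j - 1) + 9 = 10·h(j) + 9. The first term is divisible by 9 by the inductive hypothesis, and 9 is divisible by 9. Hence 9 | h(j+1).
This completes the induction.
Therefore the largest such d is 9.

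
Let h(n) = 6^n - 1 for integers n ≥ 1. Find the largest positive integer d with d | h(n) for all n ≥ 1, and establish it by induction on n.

d = 5

Computing the first values: h(1) = 5 and h(2) = 35; gcd(5, 35) = 5, so d ≤ 5.
We prove 5 | 6^n - 1 for all n ≥ 1 by induction on n.
Base step (n = 1): h(1) = 5 = 5·(1), so 5 | h(1).
Suppose the result is true for n = m, i.e. 5 | h(m). Then
6^{m+1} − 1^{m+1} = 6·6^m − 1·1^m = 6·(6^m − 1^m) + (5)·1^m. The first term is divisible by 5 by the inductive hypothesis, and the second term (5)·1^m is divisible by 5 since 5 | 5. Hence 5 | h(m+1).
Hence, by induction on n, the claim holds for every n ≥ 1.
Therefore the largest such d is 5.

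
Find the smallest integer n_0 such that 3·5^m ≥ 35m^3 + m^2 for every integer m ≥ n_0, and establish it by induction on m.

n_0 = 5

At m = 4: 1875 < 2256, so the inequality fails and n_0 ≥ 5. We prove 3·5^m ≥ 35m^3 + m^2 for all m ≥ 5.
Base step (m = 5): 3·5^m = 9375 and 35m^3 + m^2 = 4400, so 9375 ≥ 4400.
For the inductive step, assume it holds for an arbitrary k ≥ 5, so 3·5^k ≥ 35k^3 + k^2.
Then 3·5^(k + 1) = 5·(3·5^k) ≥ 5·(35k^3 + k^2).
Also, for k ≥ 5 we have 5·(35k^3 + k^2) ≥ 35(k+1)^3 + (k+1)^2, since 5·(35k^3 + k^2) − (35(k+1)^3 + (k+1)^2) = 140k^3 - 101k^2 - 107k - 36, which is nonnegative for all k ≥ 5.
Combining, 3·5^(k + 1) ≥ 35(k+1)^3 + (k+1)^2.
By the principle of mathematical induction, the result holds for all m ≥ 5.
Hence the smallest such n_0 is 5.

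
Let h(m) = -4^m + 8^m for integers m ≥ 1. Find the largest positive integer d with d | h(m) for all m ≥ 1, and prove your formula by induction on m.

Computing the first values: h(1) = 4 and h(2) = 48; gcd(4, 48) = 4, so d ≤ 4.
We prove 4 | -4^m + 8^m for all m ≥ 1 by induction on m.
For the base case m = 1: h(1) = 4 = 4·(1), so 4 | h(1).
For the inductive step, assume it holds for an arbitrary k ≥ 1, i.e. 4 | h(k). Then
8^{k+1} − 4^{k+1} = 8·8^k − 4·4^k = 8·(8^k − 4^k) + (4)·4^k. The first term is divisible by 4 by the inductive hypothesis, and the second term (4)·4^k is divisible by 4 since 4 | 4. Hence 4 | h(k+1).
This completes the induction.
Therefore the largest such d is 4.

d = 4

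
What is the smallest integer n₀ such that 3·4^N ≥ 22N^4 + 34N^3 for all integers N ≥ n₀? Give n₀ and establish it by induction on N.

At N = 7: 49152 < 64484, so the inequality fails and n₀ ≥ 8. We prove 3·4^N ≥ 22N^4 + 34N^3 for all N ≥ 8.
Base step (N = 8): 3·4^N = 196608 and 22N^4 + 34N^3 = 107520, so 196608 ≥ 107520.
Inductive step: assume the claim holds for N = p, so 3·4^p ≥ 22p^4 + 34p^3.
Then 3·4^(p + 1) = 4·(3·4^p) ≥ 4·(22p^4 + 34p^3).
Also, for p ≥ 8 we have 4·(22p^4 + 34p^3) ≥ 22(p+1)^4 + 34(p+1)^3, since 4·(22p^4 + 34p^3) − (22(p+1)^4 + 34(p+1)^3) = 66p^4 + 14p^3 - 234p^2 - 190p - 56, which is nonnegative for all p ≥ 8.
Combining, 3·4^(p + 1) ≥ 22(p+1)^4 + 34(p+1)^3.
Hence, by induction on N, the claim holds for every N ≥ 8.
Hence the smallest such n₀ is 8.

n₀ = 8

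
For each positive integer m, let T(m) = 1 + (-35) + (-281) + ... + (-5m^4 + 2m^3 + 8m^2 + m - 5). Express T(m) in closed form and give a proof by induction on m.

We claim T(m) = -m(m^4 + 2m^3 - 2m^2 - 5m + 3) for all m ≥ 1.
For the base case m = 1: T(1) = 1, and the closed form gives 1. They agree.
Inductive step: assume the claim holds for m = r, so T(r) = r(-r^4 - 2r^3 + 2r^2 + 5r - 3).
Then T(r+1) = T(r) + (-5r^4 - 18r^3 - 16r^2 + 3r + 1) = (r(-r^4 - 2r^3 + 2r^2 + 5r - 3)) + (-5r^4 - 18r^3 - 16r^2 + 3r + 1).
Simplifying, T(r+1) = -(r + 1)(r^4 + 6r^3 + 10r^2 + r - 1) = -(r+1)((r+1)^4 + 2(r+1)^3 - 2(r+1)^2 - 5(r+1) + 3),
which is the closed form with m = r+1.
By induction, the statement is established for all m ≥ 1.

T(m) = -m(m^4 + 2m^3 - 2m^2 - 5m + 3)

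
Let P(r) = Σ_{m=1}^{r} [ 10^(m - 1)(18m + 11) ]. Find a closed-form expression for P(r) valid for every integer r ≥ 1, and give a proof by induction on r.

P(r) = 10^r(2r + 1) - 1

We claim P(r) = 10^r(2r + 1) - 1 for all r ≥ 1.
Base step (r = 1): P(1) = 29, and the closed form gives 29. They agree.
Inductive step: suppose the statement holds for some m ≥ 1, so P(m) = 10^m(2m + 1) - 1.
Then P(m+1) = P(m) + (10^m(18m + 29)) = (10^m(2m + 1) - 1) + (10^m(18m + 29)).
Simplifying, P(m+1) = 20·10^m·m + 30·10^m - 1 = 10^(m+1)(2(m+1) + 1) - 1,
which is the closed form with r = m+1.
By induction, the statement is established for all r ≥ 1.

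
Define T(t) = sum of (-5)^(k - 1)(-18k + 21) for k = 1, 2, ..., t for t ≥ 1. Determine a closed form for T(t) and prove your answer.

T(t) = 3(-5)^t(t - 1) + 3

We claim T(t) = 3(-5)^t(t - 1) + 3 for all t ≥ 1.
Base case (t = 1): T(1) = 3, and the closed form gives 3. They agree.
Inductive step: suppose the statement holds for some k ≥ 1, so T(k) = 3(-5)^k(k - 1) + 3.
Then T(k+1) = T(k) + ((-5)^k(-18k + 3)) = (3(-5)^k(k - 1) + 3) + ((-5)^k(-18k + 3)).
Simplifying, T(k+1) = -15(-5)^k·k + 3 = 3(-5)^(k+1)((k+1) - 1) + 3,
which is the closed form with t = k+1.
By induction, the statement is established for all t ≥ 1.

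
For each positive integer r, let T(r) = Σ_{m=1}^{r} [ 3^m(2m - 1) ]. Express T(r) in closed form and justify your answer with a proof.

T(r) = 3·3^r(r - 1) + 3

We claim T(r) = 3·3^r(r - 1) + 3 for all r ≥ 1.
When r = 1: T(1) = 3, and the closed form gives 3. They agree.
Suppose the result is true for r = m, so T(m) = 3·3^m(m - 1) + 3.
Then T(m+1) = T(m) + (3^(m + 1)(2m + 1)) = (3·3^m(m - 1) + 3) + (3^(m + 1)(2m + 1)).
Simplifying, T(m+1) = 9·3^m·m + 3 = 3·3^(m+1)((m+1) - 1) + 3,
which is the closed form with r = m+1.
This completes the induction.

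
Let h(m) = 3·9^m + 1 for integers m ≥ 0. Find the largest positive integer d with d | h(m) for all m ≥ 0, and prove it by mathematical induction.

d = 4

Computing the first values: h(0) = 4 and h(1) = 28; gcd(4, 28) = 4, so d ≤ 4.
We prove 4 | 3·9^m + 1 for all m ≥ 0 by induction on m.
Base step (m = 0): h(0) = 4 = 4·(1), so 4 | h(0).
Inductive step: suppose the statement holds for some p ≥ 0, i.e. 4 | h(p). Then
h(p+1) = 3·9^(p+1) + 1 = 9·(3·9^p + 1) - 8 = 9·h(p) - 8. The first term is divisible by 4 by the inductive hypothesis, and -8 is divisible by 4. Hence 4 | h(p+1).
By the principle of mathematical induction, the result holds for all m ≥ 0.
Therefore the largest such d is 4.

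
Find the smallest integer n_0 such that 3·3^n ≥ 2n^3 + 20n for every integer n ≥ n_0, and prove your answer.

n_0 = 4

At n = 3: 81 < 114, so the inequality fails and n_0 ≥ 4. We prove 3·3^n ≥ 2n^3 + 20n for all n ≥ 4.
When n = 4: 3·3^n = 243 and 2n^3 + 20n = 208, so 243 ≥ 208.
Inductive step: assume the claim holds for n = j, so 3·3^j ≥ 2j^3 + 20j.
Then 3·3^(j + 1) = 3·(3·3^j) ≥ 3·(2j^3 + 20j).
Also, for j ≥ 4 we have 3·(2j^3 + 20j) ≥ 2(j+1)^3 + 20(j+1), since 3·(2j^3 + 20j) − (2(j+1)^3 + 20(j+1)) = 4j^3 - 6j^2 + 34j - 22, which is nonnegative for all j ≥ 4.
Combining, 3·3^(j + 1) ≥ 2(j+1)^3 + 20(j+1).
By the principle of mathematical induction, the result holds for all n ≥ 4.
Hence the smallest such n_0 is 4.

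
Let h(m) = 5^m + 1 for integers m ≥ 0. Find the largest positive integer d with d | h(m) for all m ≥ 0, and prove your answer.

Computing the first values: h(0) = 2 and h(1) = 6; gcd(2, 6) = 2, so d ≤ 2.
We prove 2 | 5^m + 1 for all m ≥ 0 by induction on m.
For the base case m = 0: h(0) = 2 = 2·(1), so 2 | h(0).
For the inductive step, assume it holds for an arbitrary p ≥ 0, i.e. 2 | h(p). Then
h(p+1) = 5^(p+1) + 1 = 5·(5^p + 1) - 4 = 5·h(p) - 4. The first term is divisible by 2 by the inductive hypothesis, and -4 is divisible by 2. Hence 2 | h(p+1).
This completes the induction.
Therefore the largest such d is 2.

d = 2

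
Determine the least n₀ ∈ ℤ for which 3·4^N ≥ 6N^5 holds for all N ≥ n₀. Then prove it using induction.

At N = 7: 49152 < 100842, so the inequality fails and n₀ ≥ 8. We prove 3·4^N ≥ 6N^5 for all N ≥ 8.
Base case (N = 8): 3·4^N = 196608 and 6N^5 = 196608, so 196608 ≥ 196608.
For the inductive step, assume it holds for an arbitrary i ≥ 8, so 3·4^i ≥ 6i^5.
Then 3·4^(i + 1) = 4·(3·4^i) ≥ 4·(6i^5).
Also, for i ≥ 8 we have 4·(6i^5) ≥ 6(i+1)^5, since 4 ≥ (1 + 1/i)^5 for all i ≥ 8.
Combining, 3·4^(i + 1) ≥ 6(i+1)^5.
By the principle of mathematical induction, the result holds for all N ≥ 8.
Hence the smallest such n₀ is 8.

n₀ = 8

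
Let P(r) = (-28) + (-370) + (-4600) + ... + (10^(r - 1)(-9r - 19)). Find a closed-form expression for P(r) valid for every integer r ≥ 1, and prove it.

P(r) = -10^r(r + 2) + 2

We claim P(r) = -10^r(r + 2) + 2 for all r ≥ 1.
For the base case r = 1: P(1) = -28, and the closed form gives -28. They agree.
Inductive step: suppose the statement holds for some p ≥ 1, so P(p) = -10^p(p + 2) + 2.
Then P(p+1) = P(p) + (10^p(-9p - 28)) = (-10^p(p + 2) + 2) + (10^p(-9p - 28)).
Simplifying, P(p+1) = -10·10^p·p - 30·10^p + 2 = -10^(p+1)((p+1) + 2) + 2,
which is the closed form with r = p+1.
By the principle of mathematical induction, the result holds for all r ≥ 1.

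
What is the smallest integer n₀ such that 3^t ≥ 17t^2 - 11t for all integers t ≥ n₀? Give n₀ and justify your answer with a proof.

At t = 5: 243 < 370, so the inequality fails and n₀ ≥ 6. We prove 3^t ≥ 17t^2 - 11t for all t ≥ 6.
Base step (t = 6): 3^t = 729 and 17t^2 - 11t = 546, so 729 ≥ 546.
Inductive step: suppose the statement holds for some k ≥ 6, so 3^k ≥ 17k^2 - 11k.
Then 3^(k + 1) = 3·(3^k) ≥ 3·(17k^2 - 11k).
Also, for k ≥ 6 we have 3·(17k^2 - 11k) ≥ 17(k+1)^2 - 11(k+1), since 3·(17k^2 - 11k) − (17(k+1)^2 - 11(k+1)) = 34k^2 - 56k - 6, which is nonnegative for all k ≥ 6.
Combining, 3^(k + 1) ≥ 17(k+1)^2 - 11(k+1).
By induction, the statement is established for all t ≥ 6.
Hence the smallest such n₀ is 6.

n₀ = 6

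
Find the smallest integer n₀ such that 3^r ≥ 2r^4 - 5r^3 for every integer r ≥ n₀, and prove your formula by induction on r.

At r = 7: 2187 < 3087, so the inequality fails and n₀ ≥ 8. We prove 3^r ≥ 2r^4 - 5r^3 for all r ≥ 8.
When r = 8: 3^r = 6561 and 2r^4 - 5r^3 = 5632, so 6561 ≥ 5632.
Inductive step: suppose the statement holds for some j ≥ 8, so 3^j ≥ 2j^4 - 5j^3.
Then 3^(j + 1) = 3·(3^j) ≥ 3·(2j^4 - 5j^3).
Also, for j ≥ 8 we have 3·(2j^4 - 5j^3) ≥ 2(j+1)^4 - 5(j+1)^3, since 3·(2j^4 - 5j^3) − (2(j+1)^4 - 5(j+1)^3) = 4j^4 - 18j^3 + 3j^2 + 7j + 3, which is nonnegative for all j ≥ 8.
Combining, 3^(j + 1) ≥ 2(j+1)^4 - 5(j+1)^3.
Hence, by induction on r, the claim holds for every r ≥ 8.
Hence the smallest such n₀ is 8.

n₀ = 8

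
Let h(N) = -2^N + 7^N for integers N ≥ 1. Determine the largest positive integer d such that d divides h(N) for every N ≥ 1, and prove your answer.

Computing the first values: h(1) = 5 and h(2) = 45; gcd(5, 45) = 5, so d ≤ 5.
We prove 5 | -2^N + 7^N for all N ≥ 1 by induction on N.
Base case (N = 1): h(1) = 5 = 5·(1), so 5 | h(1).
Suppose the result is true for N = p, i.e. 5 | h(p). Then
7^{p+1} − 2^{p+1} = 7·7^p − 2·2^p = 7·(7^p − 2^p) + (5)·2^p. The first term is divisible by 5 by the inductive hypothesis, and the second term (5)·2^p is divisible by 5 since 5 | 5. Hence 5 | h(p+1).
By induction, the statement is established for all N ≥ 1.
Therefore the largest such d is 5.

d = 5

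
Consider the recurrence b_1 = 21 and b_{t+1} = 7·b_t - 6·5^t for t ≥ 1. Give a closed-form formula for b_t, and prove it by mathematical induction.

b_t = 3·5^t + 6·7^(t - 1)

Computing the first terms: b_1 = 21, b_2 = 117, b_3 = 669. This suggests b_t = 3·5^t + 6·7^(t - 1).
Base case (t = 1): the formula gives 21 = 21 = b_1.
Suppose the result is true for t = m, so b_m = 3·5^m + 6·7^(m - 1).
Then b_{m+1} = 7·b_m - 6·5^m = 7·(3·5^m + 6·7^(m - 1)) - 6·5^m = 3·5^(m + 1) + 6·7^m = 3·5^(m+1) + 6·7^((m+1) - 1),
which is the claimed formula at t = m+1.
Hence, by induction on t, the claim holds for every t ≥ 1.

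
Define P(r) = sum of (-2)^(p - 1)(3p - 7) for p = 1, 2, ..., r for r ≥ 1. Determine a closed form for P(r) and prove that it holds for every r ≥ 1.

P(r) = (-2)^r(-r + 2) - 2

We claim P(r) = (-2)^r(-r + 2) - 2 for all r ≥ 1.
Base step (r = 1): P(1) = -4, and the closed form gives -4. They agree.
Inductive step: suppose the statement holds for some p ≥ 1, so P(p) = (-2)^p(-p + 2) - 2.
Then P(p+1) = P(p) + ((-2)^p(3p - 4)) = ((-2)^p(-p + 2) - 2) + ((-2)^p(3p - 4)).
Simplifying, P(p+1) = 2(-2)^p·p - 2(-2)^p - 2 = (-2)^(p+1)(-(p+1) + 2) - 2,
which is the closed form with r = p+1.
By the principle of mathematical induction, the result holds for all r ≥ 1.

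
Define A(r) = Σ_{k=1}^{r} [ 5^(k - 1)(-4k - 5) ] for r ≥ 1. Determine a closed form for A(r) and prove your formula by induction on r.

We claim A(r) = -5^r(r + 1) + 1 for all r ≥ 1.
For the base case r = 1: A(1) = -9, and the closed form gives -9. They agree.
Suppose the result is true for r = k, so A(k) = -5^k(k + 1) + 1.
Then A(k+1) = A(k) + (5^k(-4k - 9)) = (-5^k(k + 1) + 1) + (5^k(-4k - 9)).
Simplifying, A(k+1) = -5·5^k·k - 10·5^k + 1 = -5^(k+1)((k+1) + 1) + 1,
which is the closed form with r = k+1.
Hence, by induction on r, the claim holds for every r ≥ 1.

A(r) = -5^r(r + 1) + 1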